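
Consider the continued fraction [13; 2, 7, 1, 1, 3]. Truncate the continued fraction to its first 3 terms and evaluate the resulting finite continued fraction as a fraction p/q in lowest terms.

202/15

Start with 7.
2 + 1/(7/1) = 2 + 1/7 = 15/7
13 + 1/(15/7) = 13 + 7/15 = 202/15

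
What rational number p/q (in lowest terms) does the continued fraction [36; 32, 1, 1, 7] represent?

17583/488

Work from the innermost term outward:
Start with 7.
1 + 1/(7/1) = 1 + 1/7 = 8/7
1 + 1/(8/7) = 1 + 7/8 = 15/8
32 + 1/(15/8) = 32 + 8/15 = 488/15
36 + 1/(488/15) = 36 + 15/488 = 17583/488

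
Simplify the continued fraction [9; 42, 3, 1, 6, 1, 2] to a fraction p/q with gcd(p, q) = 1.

a_0 = 9: 9/1
a_1 = 42: 379/42
a_2 = 3: 1146/127
a_3 = 1: 1525/169
a_4 = 6: 10296/1141
a_5 = 1: 11821/1310
a_6 = 2: 33938/3761

33938/3761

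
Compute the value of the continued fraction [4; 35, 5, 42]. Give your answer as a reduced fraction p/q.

Build up convergents one term at a time:
a_0 = 4: 4/1
a_1 = 35: 141/35
a_2 = 5: 709/176
a_3 = 42: 29919/7427

29919/7427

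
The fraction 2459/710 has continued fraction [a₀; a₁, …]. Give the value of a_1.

⌊2459/710⌋ = 3, remainder 329
⌊710/329⌋ = 2, remainder 52

2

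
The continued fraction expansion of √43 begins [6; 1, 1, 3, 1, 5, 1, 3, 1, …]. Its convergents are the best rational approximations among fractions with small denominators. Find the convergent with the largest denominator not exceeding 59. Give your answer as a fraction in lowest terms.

341/52

a_0 = 6: 6/1  (≤ bound)
a_1 = 1: 7/1  (≤ bound)
a_2 = 1: 13/2  (≤ bound)
a_3 = 3: 46/7  (≤ bound)
a_4 = 1: 59/9  (≤ bound)
a_5 = 5: 341/52  (≤ bound)
a_6 = 1: 400/61  (> 59, stop)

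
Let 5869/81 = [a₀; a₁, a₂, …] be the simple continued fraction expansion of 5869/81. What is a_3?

⌊5869/81⌋ = 72, remainder 37
⌊81/37⌋ = 2, remainder 7
⌊37/7⌋ = 5, remainder 2
⌊7/2⌋ = 3, remainder 1

3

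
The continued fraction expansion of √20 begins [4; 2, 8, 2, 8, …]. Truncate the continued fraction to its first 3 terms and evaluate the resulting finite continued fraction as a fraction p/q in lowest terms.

a_0 = 4: 4/1
a_1 = 2: 9/2
a_2 = 8: 76/17

76/17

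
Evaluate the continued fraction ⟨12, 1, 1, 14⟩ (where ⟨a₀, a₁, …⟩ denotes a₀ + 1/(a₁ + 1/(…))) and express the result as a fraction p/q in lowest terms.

363/29

Use the convergent recurrence hₖ = aₖ·hₖ₋₁ + hₖ₋₂ (and likewise for the denominators kₖ):
a_0 = 12: 12/1
a_1 = 1: 13/1
a_2 = 1: 25/2
a_3 = 14: 363/29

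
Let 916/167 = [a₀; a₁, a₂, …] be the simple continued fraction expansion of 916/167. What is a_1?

2

Run the Euclidean algorithm, recording each quotient:
916 ÷ 167 → quotient 5, remainder 81
167 ÷ 81 → quotient 2, remainder 5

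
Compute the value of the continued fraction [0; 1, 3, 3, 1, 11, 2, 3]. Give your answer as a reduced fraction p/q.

1110/1451

Build up convergents one term at a time:
a_0 = 0: 0/1
a_1 = 1: 1/1
a_2 = 3: 3/4
a_3 = 3: 10/13
a_4 = 1: 13/17
a_5 = 11: 153/200
a_6 = 2: 319/417
a_7 = 3: 1110/1451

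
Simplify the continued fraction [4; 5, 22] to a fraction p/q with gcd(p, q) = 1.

466/111

Collapse the nested fraction from the inside out:
Start with 22.
5 + 1/(22/1) = 5 + 1/22 = 111/22
4 + 1/(111/22) = 4 + 22/111 = 466/111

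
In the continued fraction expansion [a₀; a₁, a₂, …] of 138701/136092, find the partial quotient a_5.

1

⌊138701/136092⌋ = 1, remainder 2609
⌊136092/2609⌋ = 52, remainder 424
⌊2609/424⌋ = 6, remainder 65
⌊424/65⌋ = 6, remainder 34
⌊65/34⌋ = 1, remainder 31
⌊34/31⌋ = 1, remainder 3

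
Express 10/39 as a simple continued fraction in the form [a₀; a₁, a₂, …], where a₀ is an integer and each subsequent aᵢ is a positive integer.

Apply division with remainder until the remainder is 0:
⌊10/39⌋ = 0, remainder 10
⌊39/10⌋ = 3, remainder 9
⌊10/9⌋ = 1, remainder 1
⌊9/1⌋ = 9, remainder 0

[0; 3, 1, 9]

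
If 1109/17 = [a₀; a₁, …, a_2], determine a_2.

4

1109 = 65·17 + 4, so a_0 = 65
17 = 4·4 + 1, so a_1 = 4
4 = 4·1 + 0, so a_2 = 4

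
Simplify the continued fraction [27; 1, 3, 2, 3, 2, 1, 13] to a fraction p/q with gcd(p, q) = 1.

a_0 = 27: 27/1
a_1 = 1: 28/1
a_2 = 3: 111/4
a_3 = 2: 250/9
a_4 = 3: 861/31
a_5 = 2: 1972/71
a_6 = 1: 2833/102
a_7 = 13: 38801/1397

38801/1397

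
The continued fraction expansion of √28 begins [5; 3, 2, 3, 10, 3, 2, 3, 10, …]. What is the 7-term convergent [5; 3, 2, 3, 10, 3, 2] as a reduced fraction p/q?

Use the convergent recurrence hₖ = aₖ·hₖ₋₁ + hₖ₋₂ (and likewise for the denominators kₖ):
a_0 = 5: 5/1
a_1 = 3: 16/3
a_2 = 2: 37/7
a_3 = 3: 127/24
a_4 = 10: 1307/247
a_5 = 3: 4048/765
a_6 = 2: 9403/1777

9403/1777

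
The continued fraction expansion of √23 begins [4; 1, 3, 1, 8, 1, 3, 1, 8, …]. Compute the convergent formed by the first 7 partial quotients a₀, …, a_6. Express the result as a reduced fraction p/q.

916/191

Start with 3.
1 + 1/(3/1) = 1 + 1/3 = 4/3
8 + 1/(4/3) = 8 + 3/4 = 35/4
1 + 1/(35/4) = 1 + 4/35 = 39/35
3 + 1/(39/35) = 3 + 35/39 = 152/39
1 + 1/(152/39) = 1 + 39/152 = 191/152
4 + 1/(191/152) = 4 + 152/191 = 916/191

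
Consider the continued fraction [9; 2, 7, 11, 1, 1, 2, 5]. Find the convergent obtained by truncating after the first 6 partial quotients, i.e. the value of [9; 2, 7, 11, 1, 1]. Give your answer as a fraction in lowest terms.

3304/349

a_0 = 9: 9/1
a_1 = 2: 19/2
a_2 = 7: 142/15
a_3 = 11: 1581/167
a_4 = 1: 1723/182
a_5 = 1: 3304/349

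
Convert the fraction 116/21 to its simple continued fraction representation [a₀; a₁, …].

116 = 5·21 + 11, so a_0 = 5
21 = 1·11 + 10, so a_1 = 1
11 = 1·10 + 1, so a_2 = 1
10 = 10·1 + 0, so a_3 = 10

[5; 1, 1, 10]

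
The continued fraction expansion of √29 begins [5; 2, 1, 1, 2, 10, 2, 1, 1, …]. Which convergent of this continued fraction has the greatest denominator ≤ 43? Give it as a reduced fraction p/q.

70/13

List convergents until the denominator exceeds the bound:
a_0 = 5: 5/1  (≤ bound)
a_1 = 2: 11/2  (≤ bound)
a_2 = 1: 16/3  (≤ bound)
a_3 = 1: 27/5  (≤ bound)
a_4 = 2: 70/13  (≤ bound)
a_5 = 10: 727/135  (> 43, stop)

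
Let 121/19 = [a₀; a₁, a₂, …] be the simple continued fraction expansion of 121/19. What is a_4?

2

Run the Euclidean algorithm, recording each quotient:
⌊121/19⌋ = 6, remainder 7
⌊19/7⌋ = 2, remainder 5
⌊7/5⌋ = 1, remainder 2
⌊5/2⌋ = 2, remainder 1
⌊2/1⌋ = 2, remainder 0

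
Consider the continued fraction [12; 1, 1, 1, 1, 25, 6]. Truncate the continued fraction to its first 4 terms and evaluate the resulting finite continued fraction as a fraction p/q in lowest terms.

38/3

Start with 1.
1 + 1/(1/1) = 1 + 1/1 = 2/1
1 + 1/(2/1) = 1 + 1/2 = 3/2
12 + 1/(3/2) = 12 + 2/3 = 38/3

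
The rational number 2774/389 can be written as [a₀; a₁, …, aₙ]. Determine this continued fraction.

[7; 7, 1, 1, 1, 2, 6]

Run the Euclidean algorithm, recording each quotient:
⌊2774/389⌋ = 7, remainder 51
⌊389/51⌋ = 7, remainder 32
⌊51/32⌋ = 1, remainder 19
⌊32/19⌋ = 1, remainder 13
⌊19/13⌋ = 1, remainder 6
⌊13/6⌋ = 2, remainder 1
⌊6/1⌋ = 6, remainder 0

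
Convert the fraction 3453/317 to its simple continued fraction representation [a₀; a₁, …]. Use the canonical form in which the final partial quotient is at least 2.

⌊3453/317⌋ = 10, remainder 283
⌊317/283⌋ = 1, remainder 34
⌊283/34⌋ = 8, remainder 11
⌊34/11⌋ = 3, remainder 1
⌊11/1⌋ = 11, remainder 0

[10; 1, 8, 3, 11]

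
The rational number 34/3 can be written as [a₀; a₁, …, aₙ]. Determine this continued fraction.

[11; 3]

34 = 11·3 + 1, so a_0 = 11
3 = 3·1 + 0, so a_1 = 3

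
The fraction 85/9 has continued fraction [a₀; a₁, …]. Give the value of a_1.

2

85 ÷ 9 → quotient 9, remainder 4
9 ÷ 4 → quotient 2, remainder 1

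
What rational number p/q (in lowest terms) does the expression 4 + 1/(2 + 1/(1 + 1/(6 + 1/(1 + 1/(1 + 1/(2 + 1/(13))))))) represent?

Start with 13.
2 + 1/(13/1) = 2 + 1/13 = 27/13
1 + 1/(27/13) = 1 + 13/27 = 40/27
1 + 1/(40/27) = 1 + 27/40 = 67/40
6 + 1/(67/40) = 6 + 40/67 = 442/67
1 + 1/(442/67) = 1 + 67/442 = 509/442
2 + 1/(509/442) = 2 + 442/509 = 1460/509
4 + 1/(1460/509) = 4 + 509/1460 = 6349/1460

6349/1460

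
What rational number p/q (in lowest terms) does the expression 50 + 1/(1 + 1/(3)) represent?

Build up convergents one term at a time:
a_0 = 50: 50/1
a_1 = 1: 51/1
a_2 = 3: 203/4

203/4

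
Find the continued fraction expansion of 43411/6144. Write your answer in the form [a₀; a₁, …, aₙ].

43411 ÷ 6144 → quotient 7, remainder 403
6144 ÷ 403 → quotient 15, remainder 99
403 ÷ 99 → quotient 4, remainder 7
99 ÷ 7 → quotient 14, remainder 1
7 ÷ 1 → quotient 7, remainder 0

[7; 15, 4, 14, 7]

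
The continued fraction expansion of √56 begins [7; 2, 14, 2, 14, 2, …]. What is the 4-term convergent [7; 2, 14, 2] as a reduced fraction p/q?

449/60

Build up convergents one term at a time:
a_0 = 7: 7/1
a_1 = 2: 15/2
a_2 = 14: 217/29
a_3 = 2: 449/60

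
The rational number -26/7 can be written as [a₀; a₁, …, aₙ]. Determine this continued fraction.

[-4; 3, 2]

Apply division with remainder until the remainder is 0:
-26 ÷ 7 → quotient -4, remainder 2
7 ÷ 2 → quotient 3, remainder 1
2 ÷ 1 → quotient 2, remainder 0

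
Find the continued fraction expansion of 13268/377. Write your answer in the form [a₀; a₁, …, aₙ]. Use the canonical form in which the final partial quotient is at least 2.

⌊13268/377⌋ = 35, remainder 73
⌊377/73⌋ = 5, remainder 12
⌊73/12⌋ = 6, remainder 1
⌊12/1⌋ = 12, remainder 0

[35; 5, 6, 12]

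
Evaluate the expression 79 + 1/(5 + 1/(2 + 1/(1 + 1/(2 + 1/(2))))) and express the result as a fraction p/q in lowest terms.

a_0 = 79: 79/1
a_1 = 5: 396/5
a_2 = 2: 871/11
a_3 = 1: 1267/16
a_4 = 2: 3405/43
a_5 = 2: 8077/102

8077/102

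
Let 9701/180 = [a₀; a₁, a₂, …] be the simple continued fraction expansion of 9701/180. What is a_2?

8

Repeatedly divide and take the remainder:
9701 = 53·180 + 161, so a_0 = 53
180 = 1·161 + 19, so a_1 = 1
161 = 8·19 + 9, so a_2 = 8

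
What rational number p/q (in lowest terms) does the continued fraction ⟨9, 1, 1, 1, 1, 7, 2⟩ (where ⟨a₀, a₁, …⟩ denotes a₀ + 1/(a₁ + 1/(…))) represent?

Start with 2.
7 + 1/(2/1) = 7 + 1/2 = 15/2
1 + 1/(15/2) = 1 + 2/15 = 17/15
1 + 1/(17/15) = 1 + 15/17 = 32/17
1 + 1/(32/17) = 1 + 17/32 = 49/32
1 + 1/(49/32) = 1 + 32/49 = 81/49
9 + 1/(81/49) = 9 + 49/81 = 778/81

778/81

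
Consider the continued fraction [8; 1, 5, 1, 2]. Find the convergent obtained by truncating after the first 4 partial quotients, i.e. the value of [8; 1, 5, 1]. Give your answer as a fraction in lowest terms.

62/7

a_0 = 8: 8/1
a_1 = 1: 9/1
a_2 = 5: 53/6
a_3 = 1: 62/7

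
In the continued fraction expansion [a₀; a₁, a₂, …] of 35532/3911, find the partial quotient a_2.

1

35532 ÷ 3911 → quotient 9, remainder 333
3911 ÷ 333 → quotient 11, remainder 248
333 ÷ 248 → quotient 1, remainder 85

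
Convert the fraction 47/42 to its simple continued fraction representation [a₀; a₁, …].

Repeatedly divide and take the remainder:
⌊47/42⌋ = 1, remainder 5
⌊42/5⌋ = 8, remainder 2
⌊5/2⌋ = 2, remainder 1
⌊2/1⌋ = 2, remainder 0

[1; 8, 2, 2]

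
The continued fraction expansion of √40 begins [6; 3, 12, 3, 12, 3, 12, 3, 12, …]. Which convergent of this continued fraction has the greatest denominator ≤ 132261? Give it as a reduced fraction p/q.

a_0 = 6: 6/1  (≤ bound)
a_1 = 3: 19/3  (≤ bound)
a_2 = 12: 234/37  (≤ bound)
a_3 = 3: 721/114  (≤ bound)
a_4 = 12: 8886/1405  (≤ bound)
a_5 = 3: 27379/4329  (≤ bound)
a_6 = 12: 337434/53353  (≤ bound)
a_7 = 3: 1039681/164388  (> 132261, stop)

337434/53353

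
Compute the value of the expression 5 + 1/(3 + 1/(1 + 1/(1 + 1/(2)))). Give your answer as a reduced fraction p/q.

95/18

a_0 = 5: 5/1
a_1 = 3: 16/3
a_2 = 1: 21/4
a_3 = 1: 37/7
a_4 = 2: 95/18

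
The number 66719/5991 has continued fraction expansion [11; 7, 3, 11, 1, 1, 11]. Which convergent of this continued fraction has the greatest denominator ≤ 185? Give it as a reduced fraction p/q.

a_0 = 11: 11/1  (≤ bound)
a_1 = 7: 78/7  (≤ bound)
a_2 = 3: 245/22  (≤ bound)
a_3 = 11: 2773/249  (> 185, stop)

245/22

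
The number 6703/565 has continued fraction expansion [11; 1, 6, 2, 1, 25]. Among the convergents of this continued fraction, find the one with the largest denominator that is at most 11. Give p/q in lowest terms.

83/7

List convergents until the denominator exceeds the bound:
a_0 = 11: 11/1  (≤ bound)
a_1 = 1: 12/1  (≤ bound)
a_2 = 6: 83/7  (≤ bound)
a_3 = 2: 178/15  (> 11, stop)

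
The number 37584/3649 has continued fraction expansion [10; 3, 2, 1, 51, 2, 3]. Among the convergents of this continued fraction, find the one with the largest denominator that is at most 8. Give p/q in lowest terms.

a_0 = 10: 10/1  (≤ bound)
a_1 = 3: 31/3  (≤ bound)
a_2 = 2: 72/7  (≤ bound)
a_3 = 1: 103/10  (> 8, stop)

72/7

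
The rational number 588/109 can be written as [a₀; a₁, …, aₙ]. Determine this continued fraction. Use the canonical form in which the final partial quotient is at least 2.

⌊588/109⌋ = 5, remainder 43
⌊109/43⌋ = 2, remainder 23
⌊43/23⌋ = 1, remainder 20
⌊23/20⌋ = 1, remainder 3
⌊20/3⌋ = 6, remainder 2
⌊3/2⌋ = 1, remainder 1
⌊2/1⌋ = 2, remainder 0

[5; 2, 1, 1, 6, 1, 2]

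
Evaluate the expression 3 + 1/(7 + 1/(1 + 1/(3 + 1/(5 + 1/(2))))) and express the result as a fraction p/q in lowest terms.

1117/357

Compute successive convergents:
a_0 = 3: 3/1
a_1 = 7: 22/7
a_2 = 1: 25/8
a_3 = 3: 97/31
a_4 = 5: 510/163
a_5 = 2: 1117/357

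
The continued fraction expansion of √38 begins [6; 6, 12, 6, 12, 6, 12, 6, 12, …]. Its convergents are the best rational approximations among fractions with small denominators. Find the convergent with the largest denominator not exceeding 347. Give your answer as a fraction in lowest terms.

450/73

List convergents until the denominator exceeds the bound:
a_0 = 6: 6/1  (≤ bound)
a_1 = 6: 37/6  (≤ bound)
a_2 = 12: 450/73  (≤ bound)
a_3 = 6: 2737/444  (> 347, stop)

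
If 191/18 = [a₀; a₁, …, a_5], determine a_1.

1

⌊191/18⌋ = 10, remainder 11
⌊18/11⌋ = 1, remainder 7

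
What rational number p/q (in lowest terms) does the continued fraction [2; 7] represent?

15/7

a_0 = 2: 2/1
a_1 = 7: 15/7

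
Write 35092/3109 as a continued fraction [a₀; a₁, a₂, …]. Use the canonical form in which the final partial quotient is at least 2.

[11; 3, 2, 13, 33]

Run the Euclidean algorithm, recording each quotient:
35092 = 11·3109 + 893, so a_0 = 11
3109 = 3·893 + 430, so a_1 = 3
893 = 2·430 + 33, so a_2 = 2
430 = 13·33 + 1, so a_3 = 13
33 = 33·1 + 0, so a_4 = 33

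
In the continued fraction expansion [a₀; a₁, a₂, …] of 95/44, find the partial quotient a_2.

3

Apply division with remainder until the remainder is 0:
⌊95/44⌋ = 2, remainder 7
⌊44/7⌋ = 6, remainder 2
⌊7/2⌋ = 3, remainder 1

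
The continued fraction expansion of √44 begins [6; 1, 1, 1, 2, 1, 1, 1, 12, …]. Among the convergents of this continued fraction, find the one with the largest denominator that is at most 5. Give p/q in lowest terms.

20/3

List convergents until the denominator exceeds the bound:
a_0 = 6: 6/1  (≤ bound)
a_1 = 1: 7/1  (≤ bound)
a_2 = 1: 13/2  (≤ bound)
a_3 = 1: 20/3  (≤ bound)
a_4 = 2: 53/8  (> 5, stop)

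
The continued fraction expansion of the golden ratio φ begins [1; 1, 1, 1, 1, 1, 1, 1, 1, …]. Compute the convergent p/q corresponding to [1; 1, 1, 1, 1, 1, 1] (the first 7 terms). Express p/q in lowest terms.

a_0 = 1: 1/1
a_1 = 1: 2/1
a_2 = 1: 3/2
a_3 = 1: 5/3
a_4 = 1: 8/5
a_5 = 1: 13/8
a_6 = 1: 21/13

21/13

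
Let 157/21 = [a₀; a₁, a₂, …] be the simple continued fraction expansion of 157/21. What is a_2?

157 ÷ 21 → quotient 7, remainder 10
21 ÷ 10 → quotient 2, remainder 1
10 ÷ 1 → quotient 10, remainder 0

10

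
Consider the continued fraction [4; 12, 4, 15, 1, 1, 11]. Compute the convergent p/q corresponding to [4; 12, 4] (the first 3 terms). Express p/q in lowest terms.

a_0 = 4: 4/1
a_1 = 12: 49/12
a_2 = 4: 200/49

200/49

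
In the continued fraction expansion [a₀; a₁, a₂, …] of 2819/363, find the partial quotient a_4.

1

2819 = 7·363 + 278, so a_0 = 7
363 = 1·278 + 85, so a_1 = 1
278 = 3·85 + 23, so a_2 = 3
85 = 3·23 + 16, so a_3 = 3
23 = 1·16 + 7, so a_4 = 1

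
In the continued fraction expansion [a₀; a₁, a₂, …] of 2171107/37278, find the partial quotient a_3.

Apply division with remainder until the remainder is 0:
⌊2171107/37278⌋ = 58, remainder 8983
⌊37278/8983⌋ = 4, remainder 1346
⌊8983/1346⌋ = 6, remainder 907
⌊1346/907⌋ = 1, remainder 439

1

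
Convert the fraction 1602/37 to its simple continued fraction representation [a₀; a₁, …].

Apply division with remainder until the remainder is 0:
⌊1602/37⌋ = 43, remainder 11
⌊37/11⌋ = 3, remainder 4
⌊11/4⌋ = 2, remainder 3
⌊4/3⌋ = 1, remainder 1
⌊3/1⌋ = 3, remainder 0

[43; 3, 2, 1, 3]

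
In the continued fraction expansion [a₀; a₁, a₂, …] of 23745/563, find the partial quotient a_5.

Run the Euclidean algorithm, recording each quotient:
23745 ÷ 563 → quotient 42, remainder 99
563 ÷ 99 → quotient 5, remainder 68
99 ÷ 68 → quotient 1, remainder 31
68 ÷ 31 → quotient 2, remainder 6
31 ÷ 6 → quotient 5, remainder 1
6 ÷ 1 → quotient 6, remainder 0

6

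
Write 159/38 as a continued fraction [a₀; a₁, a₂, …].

Repeatedly divide and take the remainder:
159 = 4·38 + 7, so a_0 = 4
38 = 5·7 + 3, so a_1 = 5
7 = 2·3 + 1, so a_2 = 2
3 = 3·1 + 0, so a_3 = 3

[4; 5, 2, 3]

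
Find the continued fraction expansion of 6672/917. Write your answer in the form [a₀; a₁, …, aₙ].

6672 = 7·917 + 253, so a_0 = 7
917 = 3·253 + 158, so a_1 = 3
253 = 1·158 + 95, so a_2 = 1
158 = 1·95 + 63, so a_3 = 1
95 = 1·63 + 32, so a_4 = 1
63 = 1·32 + 31, so a_5 = 1
32 = 1·31 + 1, so a_6 = 1
31 = 31·1 + 0, so a_7 = 31

[7; 3, 1, 1, 1, 1, 1, 31]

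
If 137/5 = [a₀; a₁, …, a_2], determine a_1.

137 = 27·5 + 2, so a_0 = 27
5 = 2·2 + 1, so a_1 = 2

2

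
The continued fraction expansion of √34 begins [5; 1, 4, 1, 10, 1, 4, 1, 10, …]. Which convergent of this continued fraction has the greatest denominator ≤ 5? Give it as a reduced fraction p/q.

29/5

a_0 = 5: 5/1  (≤ bound)
a_1 = 1: 6/1  (≤ bound)
a_2 = 4: 29/5  (≤ bound)
a_3 = 1: 35/6  (> 5, stop)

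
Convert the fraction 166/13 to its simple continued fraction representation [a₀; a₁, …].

166 ÷ 13 → quotient 12, remainder 10
13 ÷ 10 → quotient 1, remainder 3
10 ÷ 3 → quotient 3, remainder 1
3 ÷ 1 → quotient 3, remainder 0

[12; 1, 3, 3]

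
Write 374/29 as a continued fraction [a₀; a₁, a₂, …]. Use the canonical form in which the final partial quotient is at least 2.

[12; 1, 8, 1, 2]

⌊374/29⌋ = 12, remainder 26
⌊29/26⌋ = 1, remainder 3
⌊26/3⌋ = 8, remainder 2
⌊3/2⌋ = 1, remainder 1
⌊2/1⌋ = 2, remainder 0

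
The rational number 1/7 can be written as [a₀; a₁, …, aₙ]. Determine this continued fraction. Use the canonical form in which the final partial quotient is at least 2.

[0; 7]

1 ÷ 7 → quotient 0, remainder 1
7 ÷ 1 → quotient 7, remainder 0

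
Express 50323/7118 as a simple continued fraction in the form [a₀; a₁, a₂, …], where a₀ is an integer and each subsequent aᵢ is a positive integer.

Run the Euclidean algorithm, recording each quotient:
50323 ÷ 7118 → quotient 7, remainder 497
7118 ÷ 497 → quotient 14, remainder 160
497 ÷ 160 → quotient 3, remainder 17
160 ÷ 17 → quotient 9, remainder 7
17 ÷ 7 → quotient 2, remainder 3
7 ÷ 3 → quotient 2, remainder 1
3 ÷ 1 → quotient 3, remainder 0

[7; 14, 3, 9, 2, 2, 3]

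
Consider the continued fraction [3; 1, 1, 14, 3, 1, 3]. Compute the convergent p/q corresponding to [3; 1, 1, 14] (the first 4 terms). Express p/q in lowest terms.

Work from the innermost term outward:
Start with 14.
1 + 1/(14/1) = 1 + 1/14 = 15/14
1 + 1/(15/14) = 1 + 14/15 = 29/15
3 + 1/(29/15) = 3 + 15/29 = 102/29

102/29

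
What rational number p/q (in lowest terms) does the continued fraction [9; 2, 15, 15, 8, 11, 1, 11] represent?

a_0 = 9: 9/1
a_1 = 2: 19/2
a_2 = 15: 294/31
a_3 = 15: 4429/467
a_4 = 8: 35726/3767
a_5 = 11: 397415/41904
a_6 = 1: 433141/45671
a_7 = 11: 5161966/544285

5161966/544285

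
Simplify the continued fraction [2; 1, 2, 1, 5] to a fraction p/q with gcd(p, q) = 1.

63/23

Work from the innermost term outward:
Start with 5.
1 + 1/(5/1) = 1 + 1/5 = 6/5
2 + 1/(6/5) = 2 + 5/6 = 17/6
1 + 1/(17/6) = 1 + 6/17 = 23/17
2 + 1/(23/17) = 2 + 17/23 = 63/23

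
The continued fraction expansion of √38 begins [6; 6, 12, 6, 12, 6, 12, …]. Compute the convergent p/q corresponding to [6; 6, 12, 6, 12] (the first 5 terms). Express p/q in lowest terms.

33294/5401

Start with 12.
6 + 1/(12/1) = 6 + 1/12 = 73/12
12 + 1/(73/12) = 12 + 12/73 = 888/73
6 + 1/(888/73) = 6 + 73/888 = 5401/888
6 + 1/(5401/888) = 6 + 888/5401 = 33294/5401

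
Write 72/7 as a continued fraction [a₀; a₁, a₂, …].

⌊72/7⌋ = 10, remainder 2
⌊7/2⌋ = 3, remainder 1
⌊2/1⌋ = 2, remainder 0

[10; 3, 2]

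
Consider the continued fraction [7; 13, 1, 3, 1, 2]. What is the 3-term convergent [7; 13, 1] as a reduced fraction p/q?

Use the convergent recurrence hₖ = aₖ·hₖ₋₁ + hₖ₋₂ (and likewise for the denominators kₖ):
a_0 = 7: 7/1
a_1 = 13: 92/13
a_2 = 1: 99/14

99/14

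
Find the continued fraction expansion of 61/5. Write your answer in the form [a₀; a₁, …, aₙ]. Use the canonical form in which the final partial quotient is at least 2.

[12; 5]

61 = 12·5 + 1, so a_0 = 12
5 = 5·1 + 0, so a_1 = 5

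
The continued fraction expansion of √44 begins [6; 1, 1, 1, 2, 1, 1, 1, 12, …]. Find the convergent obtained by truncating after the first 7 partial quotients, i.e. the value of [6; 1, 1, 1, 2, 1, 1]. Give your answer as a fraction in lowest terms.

126/19

a_0 = 6: 6/1
a_1 = 1: 7/1
a_2 = 1: 13/2
a_3 = 1: 20/3
a_4 = 2: 53/8
a_5 = 1: 73/11
a_6 = 1: 126/19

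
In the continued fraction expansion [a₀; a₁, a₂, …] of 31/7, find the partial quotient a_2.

Apply division with remainder until the remainder is 0:
31 = 4·7 + 3, so a_0 = 4
7 = 2·3 + 1, so a_1 = 2
3 = 3·1 + 0, so a_2 = 3

3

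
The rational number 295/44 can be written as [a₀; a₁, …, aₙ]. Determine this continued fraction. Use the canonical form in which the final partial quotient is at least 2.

295 ÷ 44 → quotient 6, remainder 31
44 ÷ 31 → quotient 1, remainder 13
31 ÷ 13 → quotient 2, remainder 5
13 ÷ 5 → quotient 2, remainder 3
5 ÷ 3 → quotient 1, remainder 2
3 ÷ 2 → quotient 1, remainder 1
2 ÷ 1 → quotient 2, remainder 0

[6; 1, 2, 2, 1, 1, 2]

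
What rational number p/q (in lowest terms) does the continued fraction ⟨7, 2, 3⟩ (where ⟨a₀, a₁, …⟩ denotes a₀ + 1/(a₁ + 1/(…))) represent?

Compute successive convergents:
a_0 = 7: 7/1
a_1 = 2: 15/2
a_2 = 3: 52/7

52/7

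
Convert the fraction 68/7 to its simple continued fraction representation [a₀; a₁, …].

[9; 1, 2, 2]

Repeatedly divide and take the remainder:
68 ÷ 7 → quotient 9, remainder 5
7 ÷ 5 → quotient 1, remainder 2
5 ÷ 2 → quotient 2, remainder 1
2 ÷ 1 → quotient 2, remainder 0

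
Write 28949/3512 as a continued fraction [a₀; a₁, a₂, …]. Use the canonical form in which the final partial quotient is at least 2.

Apply division with remainder until the remainder is 0:
28949 ÷ 3512 → quotient 8, remainder 853
3512 ÷ 853 → quotient 4, remainder 100
853 ÷ 100 → quotient 8, remainder 53
100 ÷ 53 → quotient 1, remainder 47
53 ÷ 47 → quotient 1, remainder 6
47 ÷ 6 → quotient 7, remainder 5
6 ÷ 5 → quotient 1, remainder 1
5 ÷ 1 → quotient 5, remainder 0

[8; 4, 8, 1, 1, 7, 1, 5]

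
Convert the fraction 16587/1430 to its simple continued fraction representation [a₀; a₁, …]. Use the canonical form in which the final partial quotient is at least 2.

[11; 1, 1, 2, 56, 1, 4]

Run the Euclidean algorithm, recording each quotient:
16587 ÷ 1430 → quotient 11, remainder 857
1430 ÷ 857 → quotient 1, remainder 573
857 ÷ 573 → quotient 1, remainder 284
573 ÷ 284 → quotient 2, remainder 5
284 ÷ 5 → quotient 56, remainder 4
5 ÷ 4 → quotient 1, remainder 1
4 ÷ 1 → quotient 4, remainder 0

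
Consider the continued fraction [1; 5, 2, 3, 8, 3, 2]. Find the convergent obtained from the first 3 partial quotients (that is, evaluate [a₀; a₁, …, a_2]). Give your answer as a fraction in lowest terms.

13/11

Start with 2.
5 + 1/(2/1) = 5 + 1/2 = 11/2
1 + 1/(11/2) = 1 + 2/11 = 13/11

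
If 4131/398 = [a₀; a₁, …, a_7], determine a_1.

2

Repeatedly divide and take the remainder:
4131 = 10·398 + 151, so a_0 = 10
398 = 2·151 + 96, so a_1 = 2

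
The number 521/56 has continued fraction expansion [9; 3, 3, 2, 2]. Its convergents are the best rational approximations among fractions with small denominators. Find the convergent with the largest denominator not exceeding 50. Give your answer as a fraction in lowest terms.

214/23

a_0 = 9: 9/1  (≤ bound)
a_1 = 3: 28/3  (≤ bound)
a_2 = 3: 93/10  (≤ bound)
a_3 = 2: 214/23  (≤ bound)
a_4 = 2: 521/56  (> 50, stop)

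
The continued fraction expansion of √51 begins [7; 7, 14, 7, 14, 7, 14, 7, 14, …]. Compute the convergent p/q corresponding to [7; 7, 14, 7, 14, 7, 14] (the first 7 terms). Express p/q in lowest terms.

7068593/989801

a_0 = 7: 7/1
a_1 = 7: 50/7
a_2 = 14: 707/99
a_3 = 7: 4999/700
a_4 = 14: 70693/9899
a_5 = 7: 499850/69993
a_6 = 14: 7068593/989801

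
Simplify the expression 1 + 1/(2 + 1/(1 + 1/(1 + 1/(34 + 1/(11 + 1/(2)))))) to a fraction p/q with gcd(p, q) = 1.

5580/3989

Build up convergents one term at a time:
a_0 = 1: 1/1
a_1 = 2: 3/2
a_2 = 1: 4/3
a_3 = 1: 7/5
a_4 = 34: 242/173
a_5 = 11: 2669/1908
a_6 = 2: 5580/3989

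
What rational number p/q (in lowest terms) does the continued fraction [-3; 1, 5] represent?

Start with 5.
1 + 1/(5/1) = 1 + 1/5 = 6/5
-3 + 1/(6/5) = -3 + 5/6 = -13/6

-13/6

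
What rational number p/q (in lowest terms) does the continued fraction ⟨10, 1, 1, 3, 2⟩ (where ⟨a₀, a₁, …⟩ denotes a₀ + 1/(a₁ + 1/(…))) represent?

169/16

Starting at the tail and folding back:
Start with 2.
3 + 1/(2/1) = 3 + 1/2 = 7/2
1 + 1/(7/2) = 1 + 2/7 = 9/7
1 + 1/(9/7) = 1 + 7/9 = 16/9
10 + 1/(16/9) = 10 + 9/16 = 169/16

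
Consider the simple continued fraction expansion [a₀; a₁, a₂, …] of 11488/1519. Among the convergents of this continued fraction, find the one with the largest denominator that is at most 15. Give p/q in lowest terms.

List convergents until the denominator exceeds the bound:
a_0 = 7: 7/1  (≤ bound)
a_1 = 1: 8/1  (≤ bound)
a_2 = 1: 15/2  (≤ bound)
a_3 = 3: 53/7  (≤ bound)
a_4 = 2: 121/16  (> 15, stop)

53/7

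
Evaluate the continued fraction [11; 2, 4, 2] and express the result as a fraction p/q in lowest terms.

Use the convergent recurrence hₖ = aₖ·hₖ₋₁ + hₖ₋₂ (and likewise for the denominators kₖ):
a_0 = 11: 11/1
a_1 = 2: 23/2
a_2 = 4: 103/9
a_3 = 2: 229/20

229/20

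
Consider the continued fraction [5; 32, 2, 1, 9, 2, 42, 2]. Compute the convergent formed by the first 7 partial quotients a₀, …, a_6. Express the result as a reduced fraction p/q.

421611/83804

Start with 42.
2 + 1/(42/1) = 2 + 1/42 = 85/42
9 + 1/(85/42) = 9 + 42/85 = 807/85
1 + 1/(807/85) = 1 + 85/807 = 892/807
2 + 1/(892/807) = 2 + 807/892 = 2591/892
32 + 1/(2591/892) = 32 + 892/2591 = 83804/2591
5 + 1/(83804/2591) = 5 + 2591/83804 = 421611/83804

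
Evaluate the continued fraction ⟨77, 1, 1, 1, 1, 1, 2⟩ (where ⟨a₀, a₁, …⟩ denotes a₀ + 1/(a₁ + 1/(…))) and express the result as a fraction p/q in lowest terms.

1630/21

Work from the innermost term outward:
Start with 2.
1 + 1/(2/1) = 1 + 1/2 = 3/2
1 + 1/(3/2) = 1 + 2/3 = 5/3
1 + 1/(5/3) = 1 + 3/5 = 8/5
1 + 1/(8/5) = 1 + 5/8 = 13/8
1 + 1/(13/8) = 1 + 8/13 = 21/13
77 + 1/(21/13) = 77 + 13/21 = 1630/21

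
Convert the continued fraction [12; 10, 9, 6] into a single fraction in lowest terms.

Start with 6.
9 + 1/(6/1) = 9 + 1/6 = 55/6
10 + 1/(55/6) = 10 + 6/55 = 556/55
12 + 1/(556/55) = 12 + 55/556 = 6727/556

6727/556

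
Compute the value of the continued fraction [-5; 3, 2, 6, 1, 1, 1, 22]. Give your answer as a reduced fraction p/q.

-15901/3375

a_0 = -5: -5/1
a_1 = 3: -14/3
a_2 = 2: -33/7
a_3 = 6: -212/45
a_4 = 1: -245/52
a_5 = 1: -457/97
a_6 = 1: -702/149
a_7 = 22: -15901/3375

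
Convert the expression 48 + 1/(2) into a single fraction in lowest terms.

Start with 2.
48 + 1/(2/1) = 48 + 1/2 = 97/2

97/2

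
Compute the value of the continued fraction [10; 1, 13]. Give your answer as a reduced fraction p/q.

a_0 = 10: 10/1
a_1 = 1: 11/1
a_2 = 13: 153/14

153/14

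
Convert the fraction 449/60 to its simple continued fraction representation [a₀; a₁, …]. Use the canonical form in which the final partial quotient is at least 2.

Apply division with remainder until the remainder is 0:
449 = 7·60 + 29, so a_0 = 7
60 = 2·29 + 2, so a_1 = 2
29 = 14·2 + 1, so a_2 = 14
2 = 2·1 + 0, so a_3 = 2

[7; 2, 14, 2]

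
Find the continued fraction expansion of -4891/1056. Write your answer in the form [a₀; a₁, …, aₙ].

[-5; 2, 1, 2, 1, 1, 55]

-4891 ÷ 1056 → quotient -5, remainder 389
1056 ÷ 389 → quotient 2, remainder 278
389 ÷ 278 → quotient 1, remainder 111
278 ÷ 111 → quotient 2, remainder 56
111 ÷ 56 → quotient 1, remainder 55
56 ÷ 55 → quotient 1, remainder 1
55 ÷ 1 → quotient 55, remainder 0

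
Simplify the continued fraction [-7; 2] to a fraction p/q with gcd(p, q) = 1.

-13/2

Build up convergents one term at a time:
a_0 = -7: -7/1
a_1 = 2: -13/2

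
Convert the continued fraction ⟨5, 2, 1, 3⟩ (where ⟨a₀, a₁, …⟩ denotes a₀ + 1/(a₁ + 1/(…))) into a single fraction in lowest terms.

Collapse the nested fraction from the inside out:
Start with 3.
1 + 1/(3/1) = 1 + 1/3 = 4/3
2 + 1/(4/3) = 2 + 3/4 = 11/4
5 + 1/(11/4) = 5 + 4/11 = 59/11

59/11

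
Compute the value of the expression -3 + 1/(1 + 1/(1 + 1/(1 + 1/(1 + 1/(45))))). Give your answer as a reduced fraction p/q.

Compute successive convergents:
a_0 = -3: -3/1
a_1 = 1: -2/1
a_2 = 1: -5/2
a_3 = 1: -7/3
a_4 = 1: -12/5
a_5 = 45: -547/228

-547/228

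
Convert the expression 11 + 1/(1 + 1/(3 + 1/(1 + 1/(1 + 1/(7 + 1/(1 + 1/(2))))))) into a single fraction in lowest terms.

2615/222

Collapse the nested fraction from the inside out:
Start with 2.
1 + 1/(2/1) = 1 + 1/2 = 3/2
7 + 1/(3/2) = 7 + 2/3 = 23/3
1 + 1/(23/3) = 1 + 3/23 = 26/23
1 + 1/(26/23) = 1 + 23/26 = 49/26
3 + 1/(49/26) = 3 + 26/49 = 173/49
1 + 1/(173/49) = 1 + 49/173 = 222/173
11 + 1/(222/173) = 11 + 173/222 = 2615/222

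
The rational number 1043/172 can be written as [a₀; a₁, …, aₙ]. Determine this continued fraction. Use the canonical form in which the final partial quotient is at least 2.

[6; 15, 1, 1, 1, 3]

1043 ÷ 172 → quotient 6, remainder 11
172 ÷ 11 → quotient 15, remainder 7
11 ÷ 7 → quotient 1, remainder 4
7 ÷ 4 → quotient 1, remainder 3
4 ÷ 3 → quotient 1, remainder 1
3 ÷ 1 → quotient 3, remainder 0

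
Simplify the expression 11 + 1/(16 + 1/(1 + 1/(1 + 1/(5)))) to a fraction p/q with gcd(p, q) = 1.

a_0 = 11: 11/1
a_1 = 16: 177/16
a_2 = 1: 188/17
a_3 = 1: 365/33
a_4 = 5: 2013/182

2013/182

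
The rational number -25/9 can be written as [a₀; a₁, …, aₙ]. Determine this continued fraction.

-25 ÷ 9 → quotient -3, remainder 2
9 ÷ 2 → quotient 4, remainder 1
2 ÷ 1 → quotient 2, remainder 0

[-3; 4, 2]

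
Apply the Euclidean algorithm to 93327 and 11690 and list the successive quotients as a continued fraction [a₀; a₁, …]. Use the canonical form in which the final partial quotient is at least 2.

Repeatedly divide and take the remainder:
93327 ÷ 11690 → quotient 7, remainder 11497
11690 ÷ 11497 → quotient 1, remainder 193
11497 ÷ 193 → quotient 59, remainder 110
193 ÷ 110 → quotient 1, remainder 83
110 ÷ 83 → quotient 1, remainder 27
83 ÷ 27 → quotient 3, remainder 2
27 ÷ 2 → quotient 13, remainder 1
2 ÷ 1 → quotient 2, remainder 0

[7; 1, 59, 1, 1, 3, 13, 2]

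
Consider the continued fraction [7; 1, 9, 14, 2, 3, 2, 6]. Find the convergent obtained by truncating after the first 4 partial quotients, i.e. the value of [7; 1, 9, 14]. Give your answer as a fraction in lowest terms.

a_0 = 7: 7/1
a_1 = 1: 8/1
a_2 = 9: 79/10
a_3 = 14: 1114/141

1114/141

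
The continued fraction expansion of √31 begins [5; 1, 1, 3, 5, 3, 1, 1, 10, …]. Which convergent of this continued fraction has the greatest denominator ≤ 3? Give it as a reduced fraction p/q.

11/2

List convergents until the denominator exceeds the bound:
a_0 = 5: 5/1  (≤ bound)
a_1 = 1: 6/1  (≤ bound)
a_2 = 1: 11/2  (≤ bound)
a_3 = 3: 39/7  (> 3, stop)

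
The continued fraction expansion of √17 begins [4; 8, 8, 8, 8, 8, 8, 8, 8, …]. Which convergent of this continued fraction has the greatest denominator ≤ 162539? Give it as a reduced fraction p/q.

List convergents until the denominator exceeds the bound:
a_0 = 4: 4/1  (≤ bound)
a_1 = 8: 33/8  (≤ bound)
a_2 = 8: 268/65  (≤ bound)
a_3 = 8: 2177/528  (≤ bound)
a_4 = 8: 17684/4289  (≤ bound)
a_5 = 8: 143649/34840  (≤ bound)
a_6 = 8: 1166876/283009  (> 162539, stop)

143649/34840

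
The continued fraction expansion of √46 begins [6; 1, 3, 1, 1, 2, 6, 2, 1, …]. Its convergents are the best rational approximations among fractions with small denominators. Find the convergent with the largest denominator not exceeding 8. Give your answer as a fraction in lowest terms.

List convergents until the denominator exceeds the bound:
a_0 = 6: 6/1  (≤ bound)
a_1 = 1: 7/1  (≤ bound)
a_2 = 3: 27/4  (≤ bound)
a_3 = 1: 34/5  (≤ bound)
a_4 = 1: 61/9  (> 8, stop)

34/5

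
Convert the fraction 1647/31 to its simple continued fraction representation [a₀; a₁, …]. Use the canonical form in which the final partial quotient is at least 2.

Repeatedly divide and take the remainder:
1647 = 53·31 + 4, so a_0 = 53
31 = 7·4 + 3, so a_1 = 7
4 = 1·3 + 1, so a_2 = 1
3 = 3·1 + 0, so a_3 = 3

[53; 7, 1, 3]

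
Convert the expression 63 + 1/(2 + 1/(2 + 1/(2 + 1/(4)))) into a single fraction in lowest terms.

a_0 = 63: 63/1
a_1 = 2: 127/2
a_2 = 2: 317/5
a_3 = 2: 761/12
a_4 = 4: 3361/53

3361/53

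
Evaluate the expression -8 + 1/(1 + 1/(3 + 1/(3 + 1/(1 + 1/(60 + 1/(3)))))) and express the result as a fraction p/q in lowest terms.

a_0 = -8: -8/1
a_1 = 1: -7/1
a_2 = 3: -29/4
a_3 = 3: -94/13
a_4 = 1: -123/17
a_5 = 60: -7474/1033
a_6 = 3: -22545/3116

-22545/3116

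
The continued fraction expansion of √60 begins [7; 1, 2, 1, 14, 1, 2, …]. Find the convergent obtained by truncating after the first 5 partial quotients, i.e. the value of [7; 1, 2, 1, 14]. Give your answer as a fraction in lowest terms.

Build up convergents one term at a time:
a_0 = 7: 7/1
a_1 = 1: 8/1
a_2 = 2: 23/3
a_3 = 1: 31/4
a_4 = 14: 457/59

457/59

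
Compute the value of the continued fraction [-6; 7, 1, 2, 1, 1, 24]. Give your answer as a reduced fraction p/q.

-7790/1327

Start with 24.
1 + 1/(24/1) = 1 + 1/24 = 25/24
1 + 1/(25/24) = 1 + 24/25 = 49/25
2 + 1/(49/25) = 2 + 25/49 = 123/49
1 + 1/(123/49) = 1 + 49/123 = 172/123
7 + 1/(172/123) = 7 + 123/172 = 1327/172
-6 + 1/(1327/172) = -6 + 172/1327 = -7790/1327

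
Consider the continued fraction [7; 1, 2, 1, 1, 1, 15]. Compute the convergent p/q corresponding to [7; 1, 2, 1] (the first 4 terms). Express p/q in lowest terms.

31/4

Start with 1.
2 + 1/(1/1) = 2 + 1/1 = 3/1
1 + 1/(3/1) = 1 + 1/3 = 4/3
7 + 1/(4/3) = 7 + 3/4 = 31/4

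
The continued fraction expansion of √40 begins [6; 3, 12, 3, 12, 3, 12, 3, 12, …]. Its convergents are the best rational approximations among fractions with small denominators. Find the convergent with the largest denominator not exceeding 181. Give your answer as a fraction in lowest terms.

a_0 = 6: 6/1  (≤ bound)
a_1 = 3: 19/3  (≤ bound)
a_2 = 12: 234/37  (≤ bound)
a_3 = 3: 721/114  (≤ bound)
a_4 = 12: 8886/1405  (> 181, stop)

721/114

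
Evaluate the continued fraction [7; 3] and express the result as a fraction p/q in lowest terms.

a_0 = 7: 7/1
a_1 = 3: 22/3

22/3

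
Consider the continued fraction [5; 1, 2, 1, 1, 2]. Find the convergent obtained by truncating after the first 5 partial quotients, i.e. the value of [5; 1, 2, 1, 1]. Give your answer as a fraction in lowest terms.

a_0 = 5: 5/1
a_1 = 1: 6/1
a_2 = 2: 17/3
a_3 = 1: 23/4
a_4 = 1: 40/7

40/7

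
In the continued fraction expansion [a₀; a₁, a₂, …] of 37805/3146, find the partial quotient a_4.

Run the Euclidean algorithm, recording each quotient:
37805 = 12·3146 + 53, so a_0 = 12
3146 = 59·53 + 19, so a_1 = 59
53 = 2·19 + 15, so a_2 = 2
19 = 1·15 + 4, so a_3 = 1
15 = 3·4 + 3, so a_4 = 3

3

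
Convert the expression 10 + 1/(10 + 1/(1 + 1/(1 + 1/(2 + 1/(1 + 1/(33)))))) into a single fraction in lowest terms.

a_0 = 10: 10/1
a_1 = 10: 101/10
a_2 = 1: 111/11
a_3 = 1: 212/21
a_4 = 2: 535/53
a_5 = 1: 747/74
a_6 = 33: 25186/2495

25186/2495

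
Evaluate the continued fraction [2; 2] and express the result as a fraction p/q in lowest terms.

5/2

a_0 = 2: 2/1
a_1 = 2: 5/2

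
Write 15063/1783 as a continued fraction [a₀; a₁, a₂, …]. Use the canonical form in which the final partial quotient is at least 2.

[8; 2, 4, 3, 7, 2, 1, 2]

⌊15063/1783⌋ = 8, remainder 799
⌊1783/799⌋ = 2, remainder 185
⌊799/185⌋ = 4, remainder 59
⌊185/59⌋ = 3, remainder 8
⌊59/8⌋ = 7, remainder 3
⌊8/3⌋ = 2, remainder 2
⌊3/2⌋ = 1, remainder 1
⌊2/1⌋ = 2, remainder 0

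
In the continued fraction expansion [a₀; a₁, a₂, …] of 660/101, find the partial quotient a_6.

2

Run the Euclidean algorithm, recording each quotient:
660 = 6·101 + 54, so a_0 = 6
101 = 1·54 + 47, so a_1 = 1
54 = 1·47 + 7, so a_2 = 1
47 = 6·7 + 5, so a_3 = 6
7 = 1·5 + 2, so a_4 = 1
5 = 2·2 + 1, so a_5 = 2
2 = 2·1 + 0, so a_6 = 2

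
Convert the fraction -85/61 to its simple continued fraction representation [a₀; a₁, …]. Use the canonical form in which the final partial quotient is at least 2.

Apply division with remainder until the remainder is 0:
-85 ÷ 61 → quotient -2, remainder 37
61 ÷ 37 → quotient 1, remainder 24
37 ÷ 24 → quotient 1, remainder 13
24 ÷ 13 → quotient 1, remainder 11
13 ÷ 11 → quotient 1, remainder 2
11 ÷ 2 → quotient 5, remainder 1
2 ÷ 1 → quotient 2, remainder 0

[-2; 1, 1, 1, 1, 5, 2]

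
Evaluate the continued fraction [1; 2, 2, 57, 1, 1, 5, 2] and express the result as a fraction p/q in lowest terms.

9739/6953

Start with 2.
5 + 1/(2/1) = 5 + 1/2 = 11/2
1 + 1/(11/2) = 1 + 2/11 = 13/11
1 + 1/(13/11) = 1 + 11/13 = 24/13
57 + 1/(24/13) = 57 + 13/24 = 1381/24
2 + 1/(1381/24) = 2 + 24/1381 = 2786/1381
2 + 1/(2786/1381) = 2 + 1381/2786 = 6953/2786
1 + 1/(6953/2786) = 1 + 2786/6953 = 9739/6953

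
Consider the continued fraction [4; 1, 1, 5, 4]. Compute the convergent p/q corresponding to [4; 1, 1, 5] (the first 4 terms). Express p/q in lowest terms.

50/11

a_0 = 4: 4/1
a_1 = 1: 5/1
a_2 = 1: 9/2
a_3 = 5: 50/11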